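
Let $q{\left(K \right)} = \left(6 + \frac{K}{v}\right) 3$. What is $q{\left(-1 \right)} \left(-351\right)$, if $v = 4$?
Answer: $- \frac{24219}{4} \approx -6054.8$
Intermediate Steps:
$q{\left(K \right)} = 18 + \frac{3 K}{4}$ ($q{\left(K \right)} = \left(6 + \frac{K}{4}\right) 3 = 18 + \frac{3 K}{4}$)
$q{\left(-1 \right)} \left(-351\right) = \left(18 + \frac{3}{4} \left(-1\right)\right) \left(-351\right) = \left(18 - \frac{3}{4}\right) \left(-351\right) = \frac{69}{4} \left(-351\right) = - \frac{24219}{4}$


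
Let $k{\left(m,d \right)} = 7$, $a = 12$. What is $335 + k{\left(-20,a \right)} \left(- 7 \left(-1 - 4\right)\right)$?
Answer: $580$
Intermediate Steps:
$335 + k{\left(-20,a \right)} \left(- 7 \left(-1 - 4\right)\right) = 335 + 7 \left(- 7 \left(-1 - 4\right)\right) = 335 + 7 \left(\left(-7\right) \left(-5\right)\right) = 335 + 7 \cdot 35 = 335 + 245 = 580$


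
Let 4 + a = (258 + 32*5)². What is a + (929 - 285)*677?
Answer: 610708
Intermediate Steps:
a = 174720 (a = -4 + (258 + 32*5)² = -4 + (258 + 160)² = -4 + 418² = -4 + 174724 = 174720)
a + (929 - 285)*677 = 174720 + (929 - 285)*677 = 174720 + 644*677 = 174720 + 435988 = 610708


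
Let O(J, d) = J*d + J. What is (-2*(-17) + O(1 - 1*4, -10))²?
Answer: 3721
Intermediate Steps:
O(J, d) = J + J*d
(-2*(-17) + O(1 - 1*4, -10))² = (-2*(-17) + (1 - 1*4)*(1 - 10))² = (34 + (1 - 4)*(-9))² = (34 - 3*(-9))² = (34 + 27)² = 61² = 3721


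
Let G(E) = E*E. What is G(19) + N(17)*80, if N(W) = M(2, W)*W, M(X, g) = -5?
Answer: -6439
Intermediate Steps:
N(W) = -5*W
G(E) = E**2
G(19) + N(17)*80 = 19**2 - 5*17*80 = 361 - 85*80 = 361 - 6800 = -6439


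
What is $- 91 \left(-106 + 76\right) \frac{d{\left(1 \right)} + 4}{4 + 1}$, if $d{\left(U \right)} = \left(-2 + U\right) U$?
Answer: $1638$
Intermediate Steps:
$d{\left(U \right)} = U \left(-2 + U\right)$
$- 91 \left(-106 + 76\right) \frac{d{\left(1 \right)} + 4}{4 + 1} = - 91 \left(-106 + 76\right) \frac{1 \left(-2 + 1\right) + 4}{4 + 1} = \left(-91\right) \left(-30\right) \frac{1 \left(-1\right) + 4}{5} = 2730 \left(-1 + 4\right) \frac{1}{5} = 2730 \cdot 3 \cdot \frac{1}{5} = 2730 \cdot \frac{3}{5} = 1638$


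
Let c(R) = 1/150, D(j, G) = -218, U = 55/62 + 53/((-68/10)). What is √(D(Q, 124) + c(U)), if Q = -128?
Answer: I*√196194/30 ≈ 14.765*I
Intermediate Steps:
U = -3640/527 (U = 55*(1/62) + 53/((-68*⅒)) = 55/62 + 53/(-34/5) = 55/62 + 53*(-5/34) = 55/62 - 265/34 = -3640/527 ≈ -6.9070)
c(R) = 1/150
√(D(Q, 124) + c(U)) = √(-218 + 1/150) = √(-32699/150) = I*√196194/30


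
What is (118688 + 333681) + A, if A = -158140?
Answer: 294229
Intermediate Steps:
(118688 + 333681) + A = (118688 + 333681) - 158140 = 452369 - 158140 = 294229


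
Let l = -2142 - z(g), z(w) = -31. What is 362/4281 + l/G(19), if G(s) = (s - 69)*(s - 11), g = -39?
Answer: 9181991/1712400 ≈ 5.3621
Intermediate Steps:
G(s) = (-69 + s)*(-11 + s)
l = -2111 (l = -2142 - 1*(-31) = -2142 + 31 = -2111)
362/4281 + l/G(19) = 362/4281 - 2111/(759 + 19² - 80*19) = 362*(1/4281) - 2111/(759 + 361 - 1520) = 362/4281 - 2111/(-400) = 362/4281 - 2111*(-1/400) = 362/4281 + 2111/400 = 9181991/1712400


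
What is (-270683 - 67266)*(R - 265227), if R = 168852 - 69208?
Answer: 55958609267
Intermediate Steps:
R = 99644
(-270683 - 67266)*(R - 265227) = (-270683 - 67266)*(99644 - 265227) = -337949*(-165583) = 55958609267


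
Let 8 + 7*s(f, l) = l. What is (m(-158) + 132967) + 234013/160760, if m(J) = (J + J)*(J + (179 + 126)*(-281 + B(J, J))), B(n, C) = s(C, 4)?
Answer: 30744587224291/1125320 ≈ 2.7321e+7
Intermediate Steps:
s(f, l) = -8/7 + l/7
B(n, C) = -4/7 (B(n, C) = -8/7 + (⅐)*4 = -8/7 + 4/7 = -4/7)
m(J) = 2*J*(-601155/7 + J) (m(J) = (J + J)*(J + (179 + 126)*(-281 - 4/7)) = (2*J)*(J + 305*(-1971/7)) = (2*J)*(J - 601155/7) = (2*J)*(-601155/7 + J) = 2*J*(-601155/7 + J))
(m(-158) + 132967) + 234013/160760 = ((2/7)*(-158)*(-601155 + 7*(-158)) + 132967) + 234013/160760 = ((2/7)*(-158)*(-601155 - 1106) + 132967) + 234013*(1/160760) = ((2/7)*(-158)*(-602261) + 132967) + 234013/160760 = (190314476/7 + 132967) + 234013/160760 = 191245245/7 + 234013/160760 = 30744587224291/1125320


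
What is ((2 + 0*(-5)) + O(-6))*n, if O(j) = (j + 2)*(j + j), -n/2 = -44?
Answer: 4400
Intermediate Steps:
n = 88 (n = -2*(-44) = 88)
O(j) = 2*j*(2 + j) (O(j) = (2 + j)*(2*j) = 2*j*(2 + j))
((2 + 0*(-5)) + O(-6))*n = ((2 + 0*(-5)) + 2*(-6)*(2 - 6))*88 = ((2 + 0) + 2*(-6)*(-4))*88 = (2 + 48)*88 = 50*88 = 4400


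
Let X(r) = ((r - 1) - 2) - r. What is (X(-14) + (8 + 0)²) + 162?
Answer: 223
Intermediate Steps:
X(r) = -3 (X(r) = ((-1 + r) - 2) - r = (-3 + r) - r = -3)
(X(-14) + (8 + 0)²) + 162 = (-3 + (8 + 0)²) + 162 = (-3 + 8²) + 162 = (-3 + 64) + 162 = 61 + 162 = 223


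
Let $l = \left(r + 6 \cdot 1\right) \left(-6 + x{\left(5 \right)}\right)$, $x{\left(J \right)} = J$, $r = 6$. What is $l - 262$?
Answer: $-274$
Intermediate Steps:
$l = -12$ ($l = \left(6 + 6 \cdot 1\right) \left(-6 + 5\right) = \left(6 + 6\right) \left(-1\right) = 12 \left(-1\right) = -12$)
$l - 262 = -12 - 262 = -274$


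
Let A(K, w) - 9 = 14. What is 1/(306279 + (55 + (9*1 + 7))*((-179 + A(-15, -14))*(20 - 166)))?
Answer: 1/1923375 ≈ 5.1992e-7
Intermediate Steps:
A(K, w) = 23 (A(K, w) = 9 + 14 = 23)
1/(306279 + (55 + (9*1 + 7))*((-179 + A(-15, -14))*(20 - 166))) = 1/(306279 + (55 + (9*1 + 7))*((-179 + 23)*(20 - 166))) = 1/(306279 + (55 + (9 + 7))*(-156*(-146))) = 1/(306279 + (55 + 16)*22776) = 1/(306279 + 71*22776) = 1/(306279 + 1617096) = 1/1923375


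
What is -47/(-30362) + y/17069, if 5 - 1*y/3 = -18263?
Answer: 35420453/11026574 ≈ 3.2123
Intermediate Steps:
y = 54804 (y = 15 - 3*(-18263) = 15 + 54789 = 54804)
-47/(-30362) + y/17069 = -47/(-30362) + 54804/17069 = -47*(-1/30362) + 54804*(1/17069) = 1/646 + 54804/17069 = 35420453/11026574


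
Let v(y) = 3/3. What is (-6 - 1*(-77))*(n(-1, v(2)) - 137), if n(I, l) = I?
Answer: -9798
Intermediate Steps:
v(y) = 1 (v(y) = 3*(⅓) = 1)
(-6 - 1*(-77))*(n(-1, v(2)) - 137) = (-6 - 1*(-77))*(-1 - 137) = (-6 + 77)*(-138) = 71*(-138) = -9798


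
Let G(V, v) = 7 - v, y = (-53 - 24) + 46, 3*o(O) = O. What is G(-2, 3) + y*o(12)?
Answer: -120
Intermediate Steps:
o(O) = O/3
y = -31 (y = -77 + 46 = -31)
G(-2, 3) + y*o(12) = (7 - 1*3) - 31*12/3 = (7 - 3) - 31*4 = 4 - 124 = -120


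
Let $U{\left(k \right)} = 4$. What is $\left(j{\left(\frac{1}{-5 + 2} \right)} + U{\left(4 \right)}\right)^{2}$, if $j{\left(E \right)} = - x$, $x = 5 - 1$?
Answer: $0$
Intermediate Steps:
$x = 4$
$j{\left(E \right)} = -4$ ($j{\left(E \right)} = \left(-1\right) 4 = -4$)
$\left(j{\left(\frac{1}{-5 + 2} \right)} + U{\left(4 \right)}\right)^{2} = \left(-4 + 4\right)^{2} = 0^{2} = 0$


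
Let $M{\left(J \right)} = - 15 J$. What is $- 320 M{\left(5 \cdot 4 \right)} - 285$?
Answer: $95715$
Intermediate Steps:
$- 320 M{\left(5 \cdot 4 \right)} - 285 = - 320 \left(- 15 \cdot 5 \cdot 4\right) - 285 = - 320 \left(\left(-15\right) 20\right) - 285 = \left(-320\right) \left(-300\right) - 285 = 96000 - 285 = 95715$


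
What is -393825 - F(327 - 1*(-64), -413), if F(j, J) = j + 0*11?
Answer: -394216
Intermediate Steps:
F(j, J) = j (F(j, J) = j + 0 = j)
-393825 - F(327 - 1*(-64), -413) = -393825 - (327 - 1*(-64)) = -393825 - (327 + 64) = -393825 - 1*391 = -393825 - 391 = -394216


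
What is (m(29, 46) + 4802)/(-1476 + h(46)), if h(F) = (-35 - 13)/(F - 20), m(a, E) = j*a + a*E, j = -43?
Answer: -63557/19212 ≈ -3.3082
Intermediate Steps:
m(a, E) = -43*a + E*a (m(a, E) = -43*a + a*E = -43*a + E*a)
h(F) = -48/(-20 + F)
(m(29, 46) + 4802)/(-1476 + h(46)) = (29*(-43 + 46) + 4802)/(-1476 - 48/(-20 + 46)) = (29*3 + 4802)/(-1476 - 48/26) = (87 + 4802)/(-1476 - 48*1/26) = 4889/(-1476 - 24/13) = 4889/(-19212/13) = 4889*(-13/19212) = -63557/19212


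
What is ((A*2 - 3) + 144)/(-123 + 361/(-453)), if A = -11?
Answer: -53907/56080 ≈ -0.96125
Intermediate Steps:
((A*2 - 3) + 144)/(-123 + 361/(-453)) = ((-11*2 - 3) + 144)/(-123 + 361/(-453)) = ((-22 - 3) + 144)/(-123 + 361*(-1/453)) = (-25 + 144)/(-123 - 361/453) = 119/(-56080/453) = 119*(-453/56080) = -53907/56080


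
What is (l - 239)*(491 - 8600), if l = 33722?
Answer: -271513647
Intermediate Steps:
(l - 239)*(491 - 8600) = (33722 - 239)*(491 - 8600) = 33483*(-8109) = -271513647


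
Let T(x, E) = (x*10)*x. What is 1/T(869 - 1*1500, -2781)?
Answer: 1/3981610 ≈ 2.5115e-7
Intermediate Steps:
T(x, E) = 10*x² (T(x, E) = (10*x)*x = 10*x²)
1/T(869 - 1*1500, -2781) = 1/(10*(869 - 1*1500)²) = 1/(10*(869 - 1500)²) = 1/(10*(-631)²) = 1/(10*398161) = 1/3981610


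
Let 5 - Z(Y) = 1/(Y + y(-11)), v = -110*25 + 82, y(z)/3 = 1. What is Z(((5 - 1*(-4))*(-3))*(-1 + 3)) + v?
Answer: -135812/51 ≈ -2663.0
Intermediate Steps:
y(z) = 3 (y(z) = 3*1 = 3)
v = -2668 (v = -2750 + 82 = -2668)
Z(Y) = 5 - 1/(3 + Y) (Z(Y) = 5 - 1/(Y + 3) = 5 - 1/(3 + Y))
Z(((5 - 1*(-4))*(-3))*(-1 + 3)) + v = (14 + 5*(((5 - 1*(-4))*(-3))*(-1 + 3)))/(3 + ((5 - 1*(-4))*(-3))*(-1 + 3)) - 2668 = (14 + 5*(((5 + 4)*(-3))*2))/(3 + ((5 + 4)*(-3))*2) - 2668 = (14 + 5*((9*(-3))*2))/(3 + (9*(-3))*2) - 2668 = (14 + 5*(-27*2))/(3 - 27*2) - 2668 = (14 + 5*(-54))/(3 - 54) - 2668 = (14 - 270)/(-51) - 2668 = -1/51*(-256) - 2668 = 256/51 - 2668 = -135812/51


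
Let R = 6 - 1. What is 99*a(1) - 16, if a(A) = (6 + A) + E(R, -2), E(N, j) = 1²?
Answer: 776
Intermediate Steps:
R = 5
E(N, j) = 1
a(A) = 7 + A (a(A) = (6 + A) + 1 = 7 + A)
99*a(1) - 16 = 99*(7 + 1) - 16 = 99*8 - 16 = 792 - 16 = 776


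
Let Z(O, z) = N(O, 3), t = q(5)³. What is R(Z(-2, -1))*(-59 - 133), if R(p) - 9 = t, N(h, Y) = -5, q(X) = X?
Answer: -25728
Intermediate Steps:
t = 125 (t = 5³ = 125)
Z(O, z) = -5
R(p) = 134 (R(p) = 9 + 125 = 134)
R(Z(-2, -1))*(-59 - 133) = 134*(-59 - 133) = 134*(-192) = -25728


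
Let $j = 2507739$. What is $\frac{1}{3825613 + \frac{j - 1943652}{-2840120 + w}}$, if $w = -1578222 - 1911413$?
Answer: $\frac{6329755}{24215192450728} \approx 2.614 \cdot 10^{-7}$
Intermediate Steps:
$w = -3489635$
$\frac{1}{3825613 + \frac{j - 1943652}{-2840120 + w}} = \frac{1}{3825613 + \frac{2507739 - 1943652}{-2840120 - 3489635}} = \frac{1}{3825613 + \frac{564087}{-6329755}} = \frac{1}{3825613 + 564087 \left(- \frac{1}{6329755}\right)} = \frac{1}{3825613 - \frac{564087}{6329755}} = \frac{1}{\frac{24215192450728}{6329755}} = \frac{6329755}{24215192450728}$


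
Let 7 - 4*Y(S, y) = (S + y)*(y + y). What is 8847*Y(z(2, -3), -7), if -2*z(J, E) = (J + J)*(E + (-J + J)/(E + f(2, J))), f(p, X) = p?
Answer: -61929/4 ≈ -15482.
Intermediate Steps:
z(J, E) = -E*J (z(J, E) = -(J + J)*(E + (-J + J)/(E + 2))/2 = -2*J*(E + 0/(2 + E))/2 = -2*J*(E + 0)/2 = -2*J*E/2 = -E*J)
Y(S, y) = 7/4 - y*(S + y)/2 (Y(S, y) = 7/4 - (S + y)*(y + y)/4 = 7/4 - (S + y)*2*y/4 = 7/4 - y*(S + y)/2)
8847*Y(z(2, -3), -7) = 8847*(7/4 - 1/2*(-7)**2 - 1/2*(-1*(-3)*2)*(-7)) = 8847*(7/4 - 1/2*49 - 1/2*6*(-7)) = 8847*(7/4 - 49/2 + 21) = 8847*(-7/4) = -61929/4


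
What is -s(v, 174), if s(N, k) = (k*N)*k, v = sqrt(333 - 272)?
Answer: -30276*sqrt(61) ≈ -2.3646e+5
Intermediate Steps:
v = sqrt(61) ≈ 7.8102
s(N, k) = N*k**2 (s(N, k) = (N*k)*k = N*k**2)
-s(v, 174) = -sqrt(61)*174**2 = -sqrt(61)*30276 = -30276*sqrt(61)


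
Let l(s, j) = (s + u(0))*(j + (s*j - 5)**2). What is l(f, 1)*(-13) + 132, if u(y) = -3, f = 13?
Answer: -8318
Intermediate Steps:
l(s, j) = (-3 + s)*(j + (-5 + j*s)**2) (l(s, j) = (s - 3)*(j + (s*j - 5)**2) = (-3 + s)*(j + (j*s - 5)**2) = (-3 + s)*(j + (-5 + j*s)**2))
l(f, 1)*(-13) + 132 = (-3*1 - 3*(-5 + 1*13)**2 + 1*13 + 13*(-5 + 1*13)**2)*(-13) + 132 = (-3 - 3*(-5 + 13)**2 + 13 + 13*(-5 + 13)**2)*(-13) + 132 = (-3 - 3*8**2 + 13 + 13*8**2)*(-13) + 132 = (-3 - 3*64 + 13 + 13*64)*(-13) + 132 = (-3 - 192 + 13 + 832)*(-13) + 132 = 650*(-13) + 132 = -8450 + 132 = -8318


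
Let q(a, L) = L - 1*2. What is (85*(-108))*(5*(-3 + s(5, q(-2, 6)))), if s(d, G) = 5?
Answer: -91800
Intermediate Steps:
q(a, L) = -2 + L (q(a, L) = L - 2 = -2 + L)
(85*(-108))*(5*(-3 + s(5, q(-2, 6)))) = (85*(-108))*(5*(-3 + 5)) = -45900*2 = -9180*10 = -91800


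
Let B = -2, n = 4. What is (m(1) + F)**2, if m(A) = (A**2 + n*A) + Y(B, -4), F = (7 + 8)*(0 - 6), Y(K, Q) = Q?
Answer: 7921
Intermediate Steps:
F = -90 (F = 15*(-6) = -90)
m(A) = -4 + A**2 + 4*A (m(A) = (A**2 + 4*A) - 4 = -4 + A**2 + 4*A)
(m(1) + F)**2 = ((-4 + 1**2 + 4*1) - 90)**2 = ((-4 + 1 + 4) - 90)**2 = (1 - 90)**2 = (-89)**2 = 7921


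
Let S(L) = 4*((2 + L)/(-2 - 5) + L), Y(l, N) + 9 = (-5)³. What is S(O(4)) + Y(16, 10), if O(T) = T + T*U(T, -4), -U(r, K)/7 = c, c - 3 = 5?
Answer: -6226/7 ≈ -889.43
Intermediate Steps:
c = 8 (c = 3 + 5 = 8)
U(r, K) = -56 (U(r, K) = -7*8 = -56)
O(T) = -55*T (O(T) = T + T*(-56) = T - 56*T = -55*T)
Y(l, N) = -134 (Y(l, N) = -9 + (-5)³ = -9 - 125 = -134)
S(L) = -8/7 + 24*L/7 (S(L) = 4*((2 + L)/(-7) + L) = 4*((2 + L)*(-⅐) + L) = 4*((-2/7 - L/7) + L) = 4*(-2/7 + 6*L/7) = -8/7 + 24*L/7)
S(O(4)) + Y(16, 10) = (-8/7 + 24*(-55*4)/7) - 134 = (-8/7 + (24/7)*(-220)) - 134 = (-8/7 - 5280/7) - 134 = -5288/7 - 134 = -6226/7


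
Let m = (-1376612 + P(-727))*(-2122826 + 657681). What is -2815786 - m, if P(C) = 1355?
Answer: -2014953733051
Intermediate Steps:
m = 2014950917265 (m = (-1376612 + 1355)*(-2122826 + 657681) = -1375257*(-1465145) = 2014950917265)
-2815786 - m = -2815786 - 1*2014950917265 = -2815786 - 2014950917265 = -2014953733051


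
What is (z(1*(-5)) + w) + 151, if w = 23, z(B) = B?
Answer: 169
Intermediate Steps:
(z(1*(-5)) + w) + 151 = (1*(-5) + 23) + 151 = (-5 + 23) + 151 = 18 + 151 = 169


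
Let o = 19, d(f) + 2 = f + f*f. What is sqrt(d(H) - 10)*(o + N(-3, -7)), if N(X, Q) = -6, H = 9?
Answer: 13*sqrt(78) ≈ 114.81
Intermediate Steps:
d(f) = -2 + f + f**2 (d(f) = -2 + (f + f*f) = -2 + (f + f**2) = -2 + f + f**2)
sqrt(d(H) - 10)*(o + N(-3, -7)) = sqrt((-2 + 9 + 9**2) - 10)*(19 - 6) = sqrt((-2 + 9 + 81) - 10)*13 = sqrt(88 - 10)*13 = sqrt(78)*13 = 13*sqrt(78)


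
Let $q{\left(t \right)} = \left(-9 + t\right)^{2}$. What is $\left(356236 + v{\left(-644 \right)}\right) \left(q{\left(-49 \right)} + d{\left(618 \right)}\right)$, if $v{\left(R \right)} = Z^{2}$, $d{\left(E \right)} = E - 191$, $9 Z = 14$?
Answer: $\frac{109390487792}{81} \approx 1.3505 \cdot 10^{9}$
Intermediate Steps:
$Z = \frac{14}{9}$ ($Z = \frac{1}{9} \cdot 14 = \frac{14}{9} \approx 1.5556$)
$d{\left(E \right)} = -191 + E$
$v{\left(R \right)} = \frac{196}{81}$ ($v{\left(R \right)} = \left(\frac{14}{9}\right)^{2} = \frac{196}{81}$)
$\left(356236 + v{\left(-644 \right)}\right) \left(q{\left(-49 \right)} + d{\left(618 \right)}\right) = \left(356236 + \frac{196}{81}\right) \left(\left(-9 - 49\right)^{2} + \left(-191 + 618\right)\right) = \frac{28855312 \left(\left(-58\right)^{2} + 427\right)}{81} = \frac{28855312 \left(3364 + 427\right)}{81} = \frac{28855312}{81} \cdot 3791 = \frac{109390487792}{81}$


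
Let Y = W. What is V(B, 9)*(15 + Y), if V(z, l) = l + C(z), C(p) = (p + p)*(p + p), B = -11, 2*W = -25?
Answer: 2465/2 ≈ 1232.5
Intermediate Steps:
W = -25/2 (W = (1/2)*(-25) = -25/2 ≈ -12.500)
Y = -25/2 ≈ -12.500
C(p) = 4*p**2 (C(p) = (2*p)*(2*p) = 4*p**2)
V(z, l) = l + 4*z**2
V(B, 9)*(15 + Y) = (9 + 4*(-11)**2)*(15 - 25/2) = (9 + 4*121)*(5/2) = (9 + 484)*(5/2) = 493*(5/2) = 2465/2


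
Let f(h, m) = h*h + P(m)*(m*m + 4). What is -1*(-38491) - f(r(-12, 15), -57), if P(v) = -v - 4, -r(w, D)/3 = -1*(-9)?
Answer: -134647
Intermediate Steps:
r(w, D) = -27 (r(w, D) = -(-3)*(-9) = -3*9 = -27)
P(v) = -4 - v
f(h, m) = h² + (-4 - m)*(4 + m²) (f(h, m) = h*h + (-4 - m)*(m*m + 4) = h² + (-4 - m)*(m² + 4) = h² + (-4 - m)*(4 + m²))
-1*(-38491) - f(r(-12, 15), -57) = -1*(-38491) - (-16 + (-27)² - 4*(-57) - 1*(-57)²*(4 - 57)) = 38491 - (-16 + 729 + 228 - 1*3249*(-53)) = 38491 - (-16 + 729 + 228 + 172197) = 38491 - 1*173138 = 38491 - 173138 = -134647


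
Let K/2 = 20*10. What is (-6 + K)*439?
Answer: 172966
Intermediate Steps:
K = 400 (K = 2*(20*10) = 2*200 = 400)
(-6 + K)*439 = (-6 + 400)*439 = 394*439 = 172966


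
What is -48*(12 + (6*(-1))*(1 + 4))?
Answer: 864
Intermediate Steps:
-48*(12 + (6*(-1))*(1 + 4)) = -48*(12 - 6*5) = -48*(12 - 30) = -48*(-18) = 864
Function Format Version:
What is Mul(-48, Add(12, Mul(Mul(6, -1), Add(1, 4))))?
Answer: 864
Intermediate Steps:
Mul(-48, Add(12, Mul(Mul(6, -1), Add(1, 4)))) = Mul(-48, Add(12, Mul(-6, 5))) = Mul(-48, Add(12, -30)) = Mul(-48, -18) = 864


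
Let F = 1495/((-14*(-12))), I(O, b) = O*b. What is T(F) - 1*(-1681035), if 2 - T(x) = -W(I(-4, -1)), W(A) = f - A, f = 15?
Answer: 1681048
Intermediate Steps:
W(A) = 15 - A
F = 1495/168 ≈ 8.8988
T(x) = 13 (T(x) = 2 - (-1)*(15 - (-4)*(-1)) = 2 - (-1)*(15 - 1*4) = 2 - (-1)*(15 - 4) = 2 - (-1)*11 = 2 - 1*(-11) = 2 + 11 = 13)
T(F) - 1*(-1681035) = 13 - 1*(-1681035) = 13 + 1681035 = 1681048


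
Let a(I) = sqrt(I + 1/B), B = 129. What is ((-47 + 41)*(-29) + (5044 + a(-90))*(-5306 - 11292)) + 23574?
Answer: -83696564 - 386*I*sqrt(1497561)/3 ≈ -8.3697e+7 - 1.5746e+5*I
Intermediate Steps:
a(I) = sqrt(1/129 + I) (a(I) = sqrt(I + 1/129) = sqrt(1/129 + I))
((-47 + 41)*(-29) + (5044 + a(-90))*(-5306 - 11292)) + 23574 = ((-47 + 41)*(-29) + (5044 + sqrt(129 + 16641*(-90))/129)*(-5306 - 11292)) + 23574 = (-6*(-29) + (5044 + sqrt(129 - 1497690)/129)*(-16598)) + 23574 = (174 + (5044 + sqrt(-1497561)/129)*(-16598)) + 23574 = (174 + (5044 + (I*sqrt(1497561))/129)*(-16598)) + 23574 = (174 + (5044 + I*sqrt(1497561)/129)*(-16598)) + 23574 = (174 + (-83720312 - 386*I*sqrt(1497561)/3)) + 23574 = (-83720138 - 386*I*sqrt(1497561)/3) + 23574 = -83696564 - 386*I*sqrt(1497561)/3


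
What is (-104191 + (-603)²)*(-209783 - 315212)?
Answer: -136193152910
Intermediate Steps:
(-104191 + (-603)²)*(-209783 - 315212) = (-104191 + 363609)*(-524995) = 259418*(-524995) = -136193152910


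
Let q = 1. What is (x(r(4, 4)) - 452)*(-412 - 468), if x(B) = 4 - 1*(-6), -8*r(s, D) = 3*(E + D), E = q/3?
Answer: 388960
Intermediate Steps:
E = 1/3 ≈ 0.33333
r(s, D) = -1/8 - 3*D/8 (r(s, D) = -3*(1/3 + D)/8 = -(1 + 3*D)/8 = -1/8 - 3*D/8)
x(B) = 10 (x(B) = 4 + 6 = 10)
(x(r(4, 4)) - 452)*(-412 - 468) = (10 - 452)*(-412 - 468) = -442*(-880) = 388960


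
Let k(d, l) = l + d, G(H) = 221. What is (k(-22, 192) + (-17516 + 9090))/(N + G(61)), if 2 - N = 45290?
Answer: 8256/45067 ≈ 0.18319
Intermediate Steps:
N = -45288 (N = 2 - 1*45290 = 2 - 45290 = -45288)
k(d, l) = d + l
(k(-22, 192) + (-17516 + 9090))/(N + G(61)) = ((-22 + 192) + (-17516 + 9090))/(-45288 + 221) = (170 - 8426)/(-45067) = -8256*(-1/45067) = 8256/45067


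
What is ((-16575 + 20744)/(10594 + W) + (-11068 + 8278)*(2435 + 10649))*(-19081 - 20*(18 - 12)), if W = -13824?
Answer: 2263972378891769/3230 ≈ 7.0092e+11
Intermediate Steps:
((-16575 + 20744)/(10594 + W) + (-11068 + 8278)*(2435 + 10649))*(-19081 - 20*(18 - 12)) = ((-16575 + 20744)/(10594 - 13824) + (-11068 + 8278)*(2435 + 10649))*(-19081 - 20*(18 - 12)) = (4169/(-3230) - 2790*13084)*(-19081 - 20*6) = (4169*(-1/3230) - 36504360)*(-19081 - 120) = (-4169/3230 - 36504360)*(-19201) = -117909086969/3230*(-19201) = 2263972378891769/3230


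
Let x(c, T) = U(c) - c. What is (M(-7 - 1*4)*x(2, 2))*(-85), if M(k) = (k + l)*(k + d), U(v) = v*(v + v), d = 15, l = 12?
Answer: -2040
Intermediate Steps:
U(v) = 2*v**2 (U(v) = v*(2*v) = 2*v**2)
M(k) = (12 + k)*(15 + k) (M(k) = (k + 12)*(k + 15) = (12 + k)*(15 + k))
x(c, T) = -c + 2*c**2 (x(c, T) = 2*c**2 - c = -c + 2*c**2)
(M(-7 - 1*4)*x(2, 2))*(-85) = ((180 + (-7 - 1*4)**2 + 27*(-7 - 1*4))*(2*(-1 + 2*2)))*(-85) = ((180 + (-7 - 4)**2 + 27*(-7 - 4))*(2*(-1 + 4)))*(-85) = ((180 + (-11)**2 + 27*(-11))*(2*3))*(-85) = ((180 + 121 - 297)*6)*(-85) = (4*6)*(-85) = 24*(-85) = -2040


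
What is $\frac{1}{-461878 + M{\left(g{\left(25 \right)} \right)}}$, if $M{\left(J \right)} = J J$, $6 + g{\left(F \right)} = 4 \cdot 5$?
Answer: $- \frac{1}{461682} \approx -2.166 \cdot 10^{-6}$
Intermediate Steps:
$g{\left(F \right)} = 14$ ($g{\left(F \right)} = -6 + 4 \cdot 5 = -6 + 20 = 14$)
$M{\left(J \right)} = J^{2}$
$\frac{1}{-461878 + M{\left(g{\left(25 \right)} \right)}} = \frac{1}{-461878 + 14^{2}} = \frac{1}{-461878 + 196} = \frac{1}{-461682} = - \frac{1}{461682}$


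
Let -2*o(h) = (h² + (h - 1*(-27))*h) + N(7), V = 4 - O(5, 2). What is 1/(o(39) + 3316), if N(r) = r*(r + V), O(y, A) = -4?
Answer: 1/1216 ≈ 0.00082237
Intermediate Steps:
V = 8 (V = 4 - 1*(-4) = 4 + 4 = 8)
N(r) = r*(8 + r) (N(r) = r*(r + 8) = r*(8 + r))
o(h) = -105/2 - h²/2 - h*(27 + h)/2 (o(h) = -((h² + (h - 1*(-27))*h) + 7*(8 + 7))/2 = -((h² + (h + 27)*h) + 7*15)/2 = -((h² + (27 + h)*h) + 105)/2 = -((h² + h*(27 + h)) + 105)/2 = -(105 + h² + h*(27 + h))/2 = -105/2 - h²/2 - h*(27 + h)/2)
1/(o(39) + 3316) = 1/((-105/2 - 1*39² - 27/2*39) + 3316) = 1/((-105/2 - 1*1521 - 1053/2) + 3316) = 1/((-105/2 - 1521 - 1053/2) + 3316) = 1/(-2100 + 3316) = 1/1216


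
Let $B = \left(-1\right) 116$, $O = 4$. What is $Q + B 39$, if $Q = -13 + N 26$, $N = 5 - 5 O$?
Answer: $-4927$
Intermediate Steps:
$N = -15$ ($N = 5 - 20 = -15$)
$B = -116$
$Q = -403$ ($Q = -13 - 390 = -403$)
$Q + B 39 = -403 - 4524 = -4927$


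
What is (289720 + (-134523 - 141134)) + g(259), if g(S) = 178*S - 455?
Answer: 59710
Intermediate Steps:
g(S) = -455 + 178*S
(289720 + (-134523 - 141134)) + g(259) = (289720 + (-134523 - 141134)) + (-455 + 178*259) = (289720 - 275657) + (-455 + 46102) = 14063 + 45647 = 59710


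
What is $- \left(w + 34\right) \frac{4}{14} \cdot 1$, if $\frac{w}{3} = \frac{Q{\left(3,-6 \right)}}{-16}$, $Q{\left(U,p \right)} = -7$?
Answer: $- \frac{565}{56} \approx -10.089$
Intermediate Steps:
$w = \frac{21}{16}$ ($w = 3 \left(- \frac{7}{-16}\right) = 3 \left(\left(-7\right) \left(- \frac{1}{16}\right)\right) = 3 \cdot \frac{7}{16} = \frac{21}{16} \approx 1.3125$)
$- \left(w + 34\right) \frac{4}{14} \cdot 1 = - \left(\frac{21}{16} + 34\right) \frac{4}{14} \cdot 1 = - \frac{565 \cdot 4 \cdot \frac{1}{14} \cdot 1}{16} = - \frac{565 \cdot \frac{2}{7} \cdot 1}{16} = - \frac{565 \cdot 2}{16 \cdot 7} = \left(-1\right) \frac{565}{56} = - \frac{565}{56}$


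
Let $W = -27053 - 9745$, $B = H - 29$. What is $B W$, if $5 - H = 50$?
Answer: $2723052$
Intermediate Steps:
$H = -45$ ($H = 5 - 50 = -45$)
$B = -74$ ($B = -45 - 29 = -74$)
$W = -36798$
$B W = \left(-74\right) \left(-36798\right) = 2723052$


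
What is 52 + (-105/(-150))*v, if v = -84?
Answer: -34/5 ≈ -6.8000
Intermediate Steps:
52 + (-105/(-150))*v = 52 - 105/(-150)*(-84) = 52 - 105*(-1/150)*(-84) = 52 + (7/10)*(-84) = 52 - 294/5 = -34/5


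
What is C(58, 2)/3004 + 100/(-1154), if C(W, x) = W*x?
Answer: -20817/433327 ≈ -0.048040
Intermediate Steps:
C(58, 2)/3004 + 100/(-1154) = (58*2)/3004 + 100/(-1154) = 116*(1/3004) + 100*(-1/1154) = 29/751 - 50/577 = -20817/433327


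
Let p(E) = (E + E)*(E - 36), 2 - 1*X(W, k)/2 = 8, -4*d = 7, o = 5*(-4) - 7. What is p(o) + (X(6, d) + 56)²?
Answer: 5338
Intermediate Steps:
o = -27 (o = -20 - 7 = -27)
d = -7/4 (d = -¼*7 = -7/4 ≈ -1.7500)
X(W, k) = -12 (X(W, k) = 4 - 2*8 = 4 - 16 = -12)
p(E) = 2*E*(-36 + E) (p(E) = (2*E)*(-36 + E) = 2*E*(-36 + E))
p(o) + (X(6, d) + 56)² = 2*(-27)*(-36 - 27) + (-12 + 56)² = 2*(-27)*(-63) + 44² = 3402 + 1936 = 5338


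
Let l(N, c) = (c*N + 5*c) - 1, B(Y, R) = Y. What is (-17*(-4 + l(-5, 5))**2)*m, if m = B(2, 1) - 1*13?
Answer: 4675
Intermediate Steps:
l(N, c) = -1 + 5*c + N*c (l(N, c) = (N*c + 5*c) - 1 = (5*c + N*c) - 1 = -1 + 5*c + N*c)
m = -11 (m = 2 - 1*13 = 2 - 13 = -11)
(-17*(-4 + l(-5, 5))**2)*m = -17*(-4 + (-1 + 5*5 - 5*5))**2*(-11) = -17*(-4 + (-1 + 25 - 25))**2*(-11) = -17*(-4 - 1)**2*(-11) = -17*(-5)**2*(-11) = -17*25*(-11) = -425*(-11) = 4675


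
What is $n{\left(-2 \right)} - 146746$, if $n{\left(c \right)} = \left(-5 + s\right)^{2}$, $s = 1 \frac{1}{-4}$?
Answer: $- \frac{2347495}{16} \approx -1.4672 \cdot 10^{5}$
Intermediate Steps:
$s = - \frac{1}{4}$ ($s = 1 \left(- \frac{1}{4}\right) = - \frac{1}{4} \approx -0.25$)
$n{\left(c \right)} = \frac{441}{16}$ ($n{\left(c \right)} = \left(-5 - \frac{1}{4}\right)^{2} = \left(- \frac{21}{4}\right)^{2} = \frac{441}{16}$)
$n{\left(-2 \right)} - 146746 = \frac{441}{16} - 146746 = - \frac{2347495}{16}$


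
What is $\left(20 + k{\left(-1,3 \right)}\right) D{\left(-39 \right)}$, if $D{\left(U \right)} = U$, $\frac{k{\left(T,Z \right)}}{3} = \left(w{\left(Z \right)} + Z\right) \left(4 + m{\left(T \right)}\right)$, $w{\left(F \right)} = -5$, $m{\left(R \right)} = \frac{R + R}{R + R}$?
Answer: $390$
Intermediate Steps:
$m{\left(R \right)} = 1$ ($m{\left(R \right)} = \frac{2 R}{2 R} = 2 R \frac{1}{2 R} = 1$)
$k{\left(T,Z \right)} = -75 + 15 Z$ ($k{\left(T,Z \right)} = 3 \left(-5 + Z\right) \left(4 + 1\right) = 3 \left(-5 + Z\right) 5 = 3 \left(-25 + 5 Z\right) = -75 + 15 Z$)
$\left(20 + k{\left(-1,3 \right)}\right) D{\left(-39 \right)} = \left(20 + \left(-75 + 15 \cdot 3\right)\right) \left(-39\right) = \left(20 + \left(-75 + 45\right)\right) \left(-39\right) = \left(20 - 30\right) \left(-39\right) = \left(-10\right) \left(-39\right) = 390$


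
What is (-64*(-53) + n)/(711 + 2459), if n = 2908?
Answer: 630/317 ≈ 1.9874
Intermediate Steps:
(-64*(-53) + n)/(711 + 2459) = (-64*(-53) + 2908)/(711 + 2459) = (3392 + 2908)/3170 = 6300*(1/3170) = 630/317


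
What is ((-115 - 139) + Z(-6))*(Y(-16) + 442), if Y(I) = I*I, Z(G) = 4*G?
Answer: -194044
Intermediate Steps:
Y(I) = I**2
((-115 - 139) + Z(-6))*(Y(-16) + 442) = ((-115 - 139) + 4*(-6))*((-16)**2 + 442) = (-254 - 24)*(256 + 442) = -278*698 = -194044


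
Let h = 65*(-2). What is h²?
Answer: 16900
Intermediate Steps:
h = -130
h² = (-130)² = 16900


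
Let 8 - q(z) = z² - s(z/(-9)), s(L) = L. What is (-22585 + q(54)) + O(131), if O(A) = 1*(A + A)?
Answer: -25237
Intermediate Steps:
q(z) = 8 - z² - z/9 (q(z) = 8 - (z² - z/(-9)) = 8 - (z² - z*(-1)/9) = 8 - (z² - (-1)*z/9) = 8 - (z² + z/9) = 8 + (-z² - z/9) = 8 - z² - z/9)
O(A) = 2*A (O(A) = 1*(2*A) = 2*A)
(-22585 + q(54)) + O(131) = (-22585 + (8 - 1*54² - ⅑*54)) + 2*131 = (-22585 + (8 - 1*2916 - 6)) + 262 = (-22585 + (8 - 2916 - 6)) + 262 = (-22585 - 2914) + 262 = -25499 + 262 = -25237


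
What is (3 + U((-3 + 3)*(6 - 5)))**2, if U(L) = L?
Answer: 9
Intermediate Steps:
(3 + U((-3 + 3)*(6 - 5)))**2 = (3 + (-3 + 3)*(6 - 5))**2 = (3 + 0*1)**2 = (3 + 0)**2 = 3**2 = 9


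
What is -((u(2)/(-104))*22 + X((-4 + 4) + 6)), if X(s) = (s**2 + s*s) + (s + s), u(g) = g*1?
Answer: -2173/26 ≈ -83.577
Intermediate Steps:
u(g) = g
X(s) = 2*s + 2*s**2 (X(s) = (s**2 + s**2) + 2*s = 2*s**2 + 2*s = 2*s + 2*s**2)
-((u(2)/(-104))*22 + X((-4 + 4) + 6)) = -((2/(-104))*22 + 2*((-4 + 4) + 6)*(1 + ((-4 + 4) + 6))) = -((2*(-1/104))*22 + 2*(0 + 6)*(1 + (0 + 6))) = -(-1/52*22 + 2*6*(1 + 6)) = -(-11/26 + 2*6*7) = -(-11/26 + 84) = -1*2173/26 = -2173/26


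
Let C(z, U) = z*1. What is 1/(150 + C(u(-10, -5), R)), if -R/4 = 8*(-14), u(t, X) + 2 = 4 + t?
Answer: 1/142 ≈ 0.0070423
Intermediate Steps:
u(t, X) = 2 + t (u(t, X) = -2 + (4 + t) = 2 + t)
R = 448 (R = -32*(-14) = -4*(-112) = 448)
C(z, U) = z
1/(150 + C(u(-10, -5), R)) = 1/(150 + (2 - 10)) = 1/(150 - 8) = 1/142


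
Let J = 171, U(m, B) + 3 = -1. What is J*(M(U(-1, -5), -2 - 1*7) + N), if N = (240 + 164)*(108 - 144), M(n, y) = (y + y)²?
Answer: -2431620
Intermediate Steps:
U(m, B) = -4 (U(m, B) = -3 - 1 = -4)
M(n, y) = 4*y² (M(n, y) = (2*y)² = 4*y²)
N = -14544 (N = 404*(-36) = -14544)
J*(M(U(-1, -5), -2 - 1*7) + N) = 171*(4*(-2 - 1*7)² - 14544) = 171*(4*(-2 - 7)² - 14544) = 171*(4*(-9)² - 14544) = 171*(4*81 - 14544) = 171*(324 - 14544) = 171*(-14220) = -2431620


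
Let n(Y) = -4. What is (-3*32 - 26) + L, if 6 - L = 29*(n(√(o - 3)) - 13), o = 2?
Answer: 377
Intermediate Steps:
L = 499 (L = 6 - 29*(-4 - 13) = 6 - 29*(-17) = 6 - 1*(-493) = 6 + 493 = 499)
(-3*32 - 26) + L = (-3*32 - 26) + 499 = (-96 - 26) + 499 = -122 + 499 = 377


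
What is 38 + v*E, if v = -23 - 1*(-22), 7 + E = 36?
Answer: 9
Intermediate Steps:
E = 29 (E = -7 + 36 = 29)
v = -1 (v = -23 + 22 = -1)
38 + v*E = 38 - 1*29 = 38 - 29 = 9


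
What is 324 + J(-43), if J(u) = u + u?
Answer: 238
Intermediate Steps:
J(u) = 2*u
324 + J(-43) = 324 + 2*(-43) = 324 - 86 = 238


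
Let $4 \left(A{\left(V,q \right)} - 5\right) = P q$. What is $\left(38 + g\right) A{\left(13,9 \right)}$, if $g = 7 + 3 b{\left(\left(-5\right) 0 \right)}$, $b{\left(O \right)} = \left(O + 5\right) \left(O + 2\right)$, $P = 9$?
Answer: $\frac{7575}{4} \approx 1893.8$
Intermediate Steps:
$A{\left(V,q \right)} = 5 + \frac{9 q}{4}$
$b{\left(O \right)} = \left(2 + O\right) \left(5 + O\right)$ ($b{\left(O \right)} = \left(5 + O\right) \left(2 + O\right) = \left(2 + O\right) \left(5 + O\right)$)
$g = 37$ ($g = 7 + 3 \left(10 + \left(\left(-5\right) 0\right)^{2} + 7 \left(\left(-5\right) 0\right)\right) = 7 + 3 \left(10 + 0^{2} + 7 \cdot 0\right) = 7 + 3 \left(10 + 0 + 0\right) = 7 + 3 \cdot 10 = 7 + 30 = 37$)
$\left(38 + g\right) A{\left(13,9 \right)} = \left(38 + 37\right) \left(5 + \frac{9}{4} \cdot 9\right) = 75 \left(5 + \frac{81}{4}\right) = 75 \cdot \frac{101}{4} = \frac{7575}{4}$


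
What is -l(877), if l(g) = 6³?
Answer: -216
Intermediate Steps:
l(g) = 216
-l(877) = -1*216 = -216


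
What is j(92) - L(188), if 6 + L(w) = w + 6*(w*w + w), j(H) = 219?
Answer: -213155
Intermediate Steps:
L(w) = -6 + 6*w² + 7*w (L(w) = -6 + (w + 6*(w*w + w)) = -6 + (w + 6*(w² + w)) = -6 + (w + 6*(w + w²)) = -6 + (w + (6*w + 6*w²)) = -6 + (6*w² + 7*w) = -6 + 6*w² + 7*w)
j(92) - L(188) = 219 - (-6 + 6*188² + 7*188) = 219 - (-6 + 6*35344 + 1316) = 219 - (-6 + 212064 + 1316) = 219 - 1*213374 = 219 - 213374 = -213155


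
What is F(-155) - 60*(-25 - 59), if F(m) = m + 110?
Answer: 4995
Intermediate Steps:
F(m) = 110 + m
F(-155) - 60*(-25 - 59) = (110 - 155) - 60*(-25 - 59) = -45 - 60*(-84) = -45 + 5040 = 4995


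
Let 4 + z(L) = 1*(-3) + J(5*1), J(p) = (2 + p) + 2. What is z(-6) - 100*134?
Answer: -13398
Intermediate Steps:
J(p) = 4 + p
z(L) = 2 (z(L) = -4 + (1*(-3) + (4 + 5*1)) = -4 + (-3 + (4 + 5)) = -4 + (-3 + 9) = -4 + 6 = 2)
z(-6) - 100*134 = 2 - 100*134 = 2 - 13400 = -13398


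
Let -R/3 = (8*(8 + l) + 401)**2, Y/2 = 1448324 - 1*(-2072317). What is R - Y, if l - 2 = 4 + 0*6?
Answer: -7830789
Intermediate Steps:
l = 6 (l = 2 + (4 + 0*6) = 2 + (4 + 0) = 2 + 4 = 6)
Y = 7041282 (Y = 2*(1448324 - 1*(-2072317)) = 2*(1448324 + 2072317) = 2*3520641 = 7041282)
R = -789507 (R = -3*(8*(8 + 6) + 401)**2 = -3*(8*14 + 401)**2 = -3*(112 + 401)**2 = -3*513**2 = -3*263169 = -789507)
R - Y = -789507 - 1*7041282 = -789507 - 7041282 = -7830789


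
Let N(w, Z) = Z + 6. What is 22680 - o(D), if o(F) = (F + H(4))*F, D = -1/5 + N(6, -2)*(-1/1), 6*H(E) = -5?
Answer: 1132943/50 ≈ 22659.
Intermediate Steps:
H(E) = -5/6 (H(E) = (1/6)*(-5) = -5/6)
N(w, Z) = 6 + Z
D = -21/5 (D = -1/5 + (6 - 2)*(-1/1) = -1*1/5 + 4*(-1*1) = -1/5 + 4*(-1) = -1/5 - 4 = -21/5 ≈ -4.2000)
o(F) = F*(-5/6 + F) (o(F) = (F - 5/6)*F = (-5/6 + F)*F = F*(-5/6 + F))
22680 - o(D) = 22680 - (-21)*(-5 + 6*(-21/5))/(6*5) = 22680 - (-21)*(-5 - 126/5)/(6*5) = 22680 - (-21)*(-151)/(6*5*5) = 22680 - 1*1057/50 = 22680 - 1057/50 = 1132943/50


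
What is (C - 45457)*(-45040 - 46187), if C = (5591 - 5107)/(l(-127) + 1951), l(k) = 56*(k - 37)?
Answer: 9998204454685/2411 ≈ 4.1469e+9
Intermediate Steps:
l(k) = -2072 + 56*k (l(k) = 56*(-37 + k) = -2072 + 56*k)
C = -484/7233 (C = (5591 - 5107)/((-2072 + 56*(-127)) + 1951) = 484/((-2072 - 7112) + 1951) = 484/(-9184 + 1951) = 484/(-7233) = 484*(-1/7233) = -484/7233 ≈ -0.066916)
(C - 45457)*(-45040 - 46187) = (-484/7233 - 45457)*(-45040 - 46187) = -328790965/7233*(-91227) = 9998204454685/2411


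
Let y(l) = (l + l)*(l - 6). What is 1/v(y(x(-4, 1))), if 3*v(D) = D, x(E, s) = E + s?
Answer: 1/18 ≈ 0.055556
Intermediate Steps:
y(l) = 2*l*(-6 + l) (y(l) = (2*l)*(-6 + l) = 2*l*(-6 + l))
v(D) = D/3
1/v(y(x(-4, 1))) = 1/((2*(-4 + 1)*(-6 + (-4 + 1)))/3) = 1/((2*(-3)*(-6 - 3))/3) = 1/((2*(-3)*(-9))/3) = 1/((⅓)*54) = 1/18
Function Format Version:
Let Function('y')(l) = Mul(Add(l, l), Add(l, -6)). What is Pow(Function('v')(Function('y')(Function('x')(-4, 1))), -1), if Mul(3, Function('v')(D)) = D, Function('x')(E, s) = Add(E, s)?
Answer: Rational(1, 18) ≈ 0.055556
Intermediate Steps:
Function('y')(l) = Mul(2, l, Add(-6, l)) (Function('y')(l) = Mul(Mul(2, l), Add(-6, l)) = Mul(2, l, Add(-6, l)))
Function('v')(D) = Mul(Rational(1, 3), D)
Pow(Function('v')(Function('y')(Function('x')(-4, 1))), -1) = Pow(Mul(Rational(1, 3), Mul(2, Add(-4, 1), Add(-6, Add(-4, 1)))), -1) = Pow(Mul(Rational(1, 3), Mul(2, -3, Add(-6, -3))), -1) = Pow(Mul(Rational(1, 3), Mul(2, -3, -9)), -1) = Pow(Mul(Rational(1, 3), 54), -1) = Pow(18, -1) = Rational(1, 18)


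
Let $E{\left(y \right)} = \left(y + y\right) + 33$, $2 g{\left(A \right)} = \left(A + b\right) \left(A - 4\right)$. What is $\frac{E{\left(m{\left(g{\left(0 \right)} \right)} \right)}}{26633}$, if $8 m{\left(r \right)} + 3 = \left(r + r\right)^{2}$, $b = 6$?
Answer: $\frac{705}{106532} \approx 0.0066177$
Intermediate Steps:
$g{\left(A \right)} = \frac{\left(-4 + A\right) \left(6 + A\right)}{2}$ ($g{\left(A \right)} = \frac{\left(A + 6\right) \left(A - 4\right)}{2} = \frac{\left(6 + A\right) \left(-4 + A\right)}{2} = \frac{\left(-4 + A\right) \left(6 + A\right)}{2}$)
$m{\left(r \right)} = - \frac{3}{8} + \frac{r^{2}}{2}$ ($m{\left(r \right)} = - \frac{3}{8} + \frac{\left(r + r\right)^{2}}{8} = - \frac{3}{8} + \frac{\left(2 r\right)^{2}}{8} = - \frac{3}{8} + \frac{4 r^{2}}{8} = - \frac{3}{8} + \frac{r^{2}}{2}$)
$E{\left(y \right)} = 33 + 2 y$ ($E{\left(y \right)} = 2 y + 33 = 33 + 2 y$)
$\frac{E{\left(m{\left(g{\left(0 \right)} \right)} \right)}}{26633} = \frac{33 + 2 \left(- \frac{3}{8} + \frac{\left(-12 + 0 + \frac{0^{2}}{2}\right)^{2}}{2}\right)}{26633} = \left(33 + 2 \left(- \frac{3}{8} + \frac{\left(-12 + 0 + \frac{1}{2} \cdot 0\right)^{2}}{2}\right)\right) \frac{1}{26633} = \left(33 + 2 \left(- \frac{3}{8} + \frac{\left(-12 + 0 + 0\right)^{2}}{2}\right)\right) \frac{1}{26633} = \left(33 + 2 \left(- \frac{3}{8} + \frac{\left(-12\right)^{2}}{2}\right)\right) \frac{1}{26633} = \left(33 + 2 \left(- \frac{3}{8} + \frac{1}{2} \cdot 144\right)\right) \frac{1}{26633} = \left(33 + 2 \left(- \frac{3}{8} + 72\right)\right) \frac{1}{26633} = \left(33 + 2 \cdot \frac{573}{8}\right) \frac{1}{26633} = \left(33 + \frac{573}{4}\right) \frac{1}{26633} = \frac{705}{4} \cdot \frac{1}{26633} = \frac{705}{106532}$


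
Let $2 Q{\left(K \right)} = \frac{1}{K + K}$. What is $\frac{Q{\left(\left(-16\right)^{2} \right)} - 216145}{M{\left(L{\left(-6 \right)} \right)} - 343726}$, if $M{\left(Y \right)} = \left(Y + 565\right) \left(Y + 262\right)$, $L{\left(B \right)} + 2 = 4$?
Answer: $\frac{221332479}{198694912} \approx 1.1139$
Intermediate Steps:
$L{\left(B \right)} = 2$ ($L{\left(B \right)} = -2 + 4 = 2$)
$Q{\left(K \right)} = \frac{1}{4 K}$ ($Q{\left(K \right)} = \frac{1}{2 \left(K + K\right)} = \frac{1}{2 \cdot 2 K} = \frac{\frac{1}{2} \frac{1}{K}}{2} = \frac{1}{4 K}$)
$M{\left(Y \right)} = \left(262 + Y\right) \left(565 + Y\right)$ ($M{\left(Y \right)} = \left(565 + Y\right) \left(262 + Y\right) = \left(262 + Y\right) \left(565 + Y\right)$)
$\frac{Q{\left(\left(-16\right)^{2} \right)} - 216145}{M{\left(L{\left(-6 \right)} \right)} - 343726} = \frac{\frac{1}{4 \left(-16\right)^{2}} - 216145}{\left(148030 + 2^{2} + 827 \cdot 2\right) - 343726} = \frac{\frac{1}{4 \cdot 256} - 216145}{\left(148030 + 4 + 1654\right) - 343726} = \frac{\frac{1}{4} \cdot \frac{1}{256} - 216145}{149688 - 343726} = \frac{\frac{1}{1024} - 216145}{-194038} = \left(- \frac{221332479}{1024}\right) \left(- \frac{1}{194038}\right) = \frac{221332479}{198694912}$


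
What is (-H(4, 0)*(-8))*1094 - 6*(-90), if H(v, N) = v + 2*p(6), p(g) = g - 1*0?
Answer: 140572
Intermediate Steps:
p(g) = g (p(g) = g + 0 = g)
H(v, N) = 12 + v (H(v, N) = v + 2*6 = v + 12 = 12 + v)
(-H(4, 0)*(-8))*1094 - 6*(-90) = (-(12 + 4)*(-8))*1094 - 6*(-90) = (-1*16*(-8))*1094 + 540 = -16*(-8)*1094 + 540 = 128*1094 + 540 = 140032 + 540 = 140572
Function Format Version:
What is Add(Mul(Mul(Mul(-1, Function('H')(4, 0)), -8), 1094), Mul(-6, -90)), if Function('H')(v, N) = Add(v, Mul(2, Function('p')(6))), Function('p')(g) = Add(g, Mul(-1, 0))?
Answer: 140572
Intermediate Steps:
Function('p')(g) = g (Function('p')(g) = Add(g, 0) = g)
Function('H')(v, N) = Add(12, v) (Function('H')(v, N) = Add(v, Mul(2, 6)) = Add(v, 12) = Add(12, v))
Add(Mul(Mul(Mul(-1, Function('H')(4, 0)), -8), 1094), Mul(-6, -90)) = Add(Mul(Mul(Mul(-1, Add(12, 4)), -8), 1094), Mul(-6, -90)) = Add(Mul(Mul(Mul(-1, 16), -8), 1094), 540) = Add(Mul(Mul(-16, -8), 1094), 540) = Add(Mul(128, 1094), 540) = Add(140032, 540) = 140572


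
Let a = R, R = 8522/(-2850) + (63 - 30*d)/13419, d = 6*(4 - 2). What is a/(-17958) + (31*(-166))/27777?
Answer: -10898189330786/58879390914225 ≈ -0.18509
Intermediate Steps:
d = 12 (d = 6*2 = 12)
R = -2133392/708225 (R = 8522/(-2850) + (63 - 30*12)/13419 = 8522*(-1/2850) + (63 - 360)*(1/13419) = -4261/1425 - 297*1/13419 = -4261/1425 - 11/497 = -2133392/708225 ≈ -3.0123)
a = -2133392/708225 ≈ -3.0123
a/(-17958) + (31*(-166))/27777 = -2133392/708225/(-17958) + (31*(-166))/27777 = -2133392/708225*(-1/17958) - 5146*1/27777 = 1066696/6359152275 - 5146/27777 = -10898189330786/58879390914225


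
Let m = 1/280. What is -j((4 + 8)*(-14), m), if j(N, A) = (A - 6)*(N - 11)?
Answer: -300541/280 ≈ -1073.4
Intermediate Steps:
m = 1/280 ≈ 0.0035714
j(N, A) = (-11 + N)*(-6 + A) (j(N, A) = (-6 + A)*(-11 + N) = (-11 + N)*(-6 + A))
-j((4 + 8)*(-14), m) = -(66 - 11*1/280 - 6*(4 + 8)*(-14) + ((4 + 8)*(-14))/280) = -(66 - 11/280 - 72*(-14) + (12*(-14))/280) = -(66 - 11/280 - 6*(-168) + (1/280)*(-168)) = -(66 - 11/280 + 1008 - ⅗) = -1*300541/280 = -300541/280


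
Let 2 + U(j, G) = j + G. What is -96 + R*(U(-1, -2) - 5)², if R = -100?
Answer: -10096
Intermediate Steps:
U(j, G) = -2 + G + j (U(j, G) = -2 + (j + G) = -2 + (G + j) = -2 + G + j)
-96 + R*(U(-1, -2) - 5)² = -96 - 100*((-2 - 2 - 1) - 5)² = -96 - 100*(-5 - 5)² = -96 - 100*(-10)² = -96 - 100*100 = -96 - 10000 = -10096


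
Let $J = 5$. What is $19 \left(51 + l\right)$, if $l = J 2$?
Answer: $1159$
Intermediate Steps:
$l = 10$ ($l = 5 \cdot 2 = 10$)
$19 \left(51 + l\right) = 19 \left(51 + 10\right) = 19 \cdot 61 = 1159$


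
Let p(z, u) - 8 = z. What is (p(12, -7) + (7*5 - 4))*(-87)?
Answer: -4437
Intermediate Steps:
p(z, u) = 8 + z
(p(12, -7) + (7*5 - 4))*(-87) = ((8 + 12) + (7*5 - 4))*(-87) = (20 + (35 - 4))*(-87) = (20 + 31)*(-87) = 51*(-87) = -4437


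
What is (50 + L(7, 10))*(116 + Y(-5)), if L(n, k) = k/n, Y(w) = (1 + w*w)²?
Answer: 285120/7 ≈ 40731.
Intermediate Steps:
Y(w) = (1 + w²)²
(50 + L(7, 10))*(116 + Y(-5)) = (50 + 10/7)*(116 + (1 + (-5)²)²) = (50 + 10*(⅐))*(116 + (1 + 25)²) = (50 + 10/7)*(116 + 26²) = 360*(116 + 676)/7 = (360/7)*792 = 285120/7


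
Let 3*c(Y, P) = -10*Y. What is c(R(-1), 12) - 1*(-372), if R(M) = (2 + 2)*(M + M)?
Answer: 1196/3 ≈ 398.67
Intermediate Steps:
R(M) = 8*M (R(M) = 4*(2*M) = 8*M)
c(Y, P) = -10*Y/3 (c(Y, P) = (-10*Y)/3 = -10*Y/3)
c(R(-1), 12) - 1*(-372) = -80*(-1)/3 - 1*(-372) = -10/3*(-8) + 372 = 80/3 + 372 = 1196/3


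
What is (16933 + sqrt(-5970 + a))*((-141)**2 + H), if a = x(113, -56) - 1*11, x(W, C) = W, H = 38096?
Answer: 981724541 + 347862*I*sqrt(163) ≈ 9.8172e+8 + 4.4412e+6*I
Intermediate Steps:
a = 102 (a = 113 - 1*11 = 113 - 11 = 102)
(16933 + sqrt(-5970 + a))*((-141)**2 + H) = (16933 + sqrt(-5970 + 102))*((-141)**2 + 38096) = (16933 + sqrt(-5868))*(19881 + 38096) = (16933 + 6*I*sqrt(163))*57977 = 981724541 + 347862*I*sqrt(163)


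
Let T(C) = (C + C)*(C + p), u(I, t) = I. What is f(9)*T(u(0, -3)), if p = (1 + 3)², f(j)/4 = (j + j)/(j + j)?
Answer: 0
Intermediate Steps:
f(j) = 4 (f(j) = 4*((j + j)/(j + j)) = 4*((2*j)/((2*j))) = 4*((2*j)*(1/(2*j))) = 4*1 = 4)
p = 16 (p = 4² = 16)
T(C) = 2*C*(16 + C) (T(C) = (C + C)*(C + 16) = (2*C)*(16 + C) = 2*C*(16 + C))
f(9)*T(u(0, -3)) = 4*(2*0*(16 + 0)) = 4*(2*0*16) = 4*0 = 0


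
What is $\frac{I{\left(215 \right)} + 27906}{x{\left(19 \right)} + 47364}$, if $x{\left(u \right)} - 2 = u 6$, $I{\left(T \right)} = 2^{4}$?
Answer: $\frac{13961}{23740} \approx 0.58808$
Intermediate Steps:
$I{\left(T \right)} = 16$
$x{\left(u \right)} = 2 + 6 u$ ($x{\left(u \right)} = 2 + u 6 = 2 + 6 u$)
$\frac{I{\left(215 \right)} + 27906}{x{\left(19 \right)} + 47364} = \frac{16 + 27906}{\left(2 + 6 \cdot 19\right) + 47364} = \frac{27922}{\left(2 + 114\right) + 47364} = \frac{27922}{116 + 47364} = \frac{27922}{47480} = 27922 \cdot \frac{1}{47480} = \frac{13961}{23740}$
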